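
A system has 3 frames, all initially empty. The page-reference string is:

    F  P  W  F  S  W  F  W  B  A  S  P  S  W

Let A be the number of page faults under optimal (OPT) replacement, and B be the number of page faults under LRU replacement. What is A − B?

Under OPT: F F F . F . . . F F . F . . → 7 faults.
Under LRU: F F F . F . . . F F F F . F → 9 faults.
A − B = 7 − 9 = -2.

-2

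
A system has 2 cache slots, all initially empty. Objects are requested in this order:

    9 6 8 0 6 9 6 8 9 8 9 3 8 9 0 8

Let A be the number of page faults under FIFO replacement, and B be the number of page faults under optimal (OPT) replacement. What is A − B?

2

Under FIFO: F F F F F F . F . . . F . F F F → 11 faults.
Under OPT: F F F F . F . F . . . F . F F . → 9 faults.
A − B = 11 − 9 = 2.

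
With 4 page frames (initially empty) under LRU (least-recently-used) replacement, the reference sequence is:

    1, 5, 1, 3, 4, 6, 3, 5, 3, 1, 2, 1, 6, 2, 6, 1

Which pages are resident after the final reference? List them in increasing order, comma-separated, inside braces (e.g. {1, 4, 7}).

{1, 2, 3, 6}

1 → fault, frames {1}
5 → fault, frames {1,5}
1 → hit
3 → fault, frames {5,1,3}
4 → fault, frames {5,1,3,4}
6 → fault, evict 5, frames {1,3,4,6}
3 → hit
5 → fault, evict 1, frames {4,6,3,5}
3 → hit
1 → fault, evict 4, frames {6,5,3,1}
2 → fault, evict 6, frames {5,3,1,2}
1 → hit
6 → fault, evict 5, frames {3,2,1,6}
2 → hit
6 → hit
1 → hit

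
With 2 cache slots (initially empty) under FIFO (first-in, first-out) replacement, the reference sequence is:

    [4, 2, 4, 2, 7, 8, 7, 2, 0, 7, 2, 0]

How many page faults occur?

9

4 -> fault, frames [4]
2 -> fault, frames [4, 2]
4 -> hit
2 -> hit
7 -> fault, evict 4, frames [2, 7]
8 -> fault, evict 2, frames [7, 8]
7 -> hit
2 -> fault, evict 7, frames [8, 2]
0 -> fault, evict 8, frames [2, 0]
7 -> fault, evict 2, frames [0, 7]
2 -> fault, evict 0, frames [7, 2]
0 -> fault, evict 7, frames [2, 0]
Page faults: 9.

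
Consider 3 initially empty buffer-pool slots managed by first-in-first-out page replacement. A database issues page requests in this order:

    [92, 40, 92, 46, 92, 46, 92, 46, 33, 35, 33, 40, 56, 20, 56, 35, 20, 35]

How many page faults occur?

92 -> miss, frames [92]
40 -> miss, frames [92, 40]
92 -> hit
46 -> miss, frames [92, 40, 46]
92 -> hit
46 -> hit
92 -> hit
46 -> hit
33 -> miss, evict 92, frames [40, 46, 33]
35 -> miss, evict 40, frames [46, 33, 35]
33 -> hit
40 -> miss, evict 46, frames [33, 35, 40]
56 -> miss, evict 33, frames [35, 40, 56]
20 -> miss, evict 35, frames [40, 56, 20]
56 -> hit
35 -> miss, evict 40, frames [56, 20, 35]
20 -> hit
35 -> hit
Page faults: 9.

9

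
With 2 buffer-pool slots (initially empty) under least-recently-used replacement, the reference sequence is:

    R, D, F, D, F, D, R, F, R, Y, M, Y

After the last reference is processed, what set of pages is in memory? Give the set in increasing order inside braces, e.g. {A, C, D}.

{M, Y}

R -> miss, frames (R)
D -> miss, frames (R D)
F -> miss, evict R, frames (D F)
D -> hit
F -> hit
D -> hit
R -> miss, evict F, frames (D R)
F -> miss, evict D, frames (R F)
R -> hit
Y -> miss, evict F, frames (R Y)
M -> miss, evict R, frames (Y M)
Y -> hit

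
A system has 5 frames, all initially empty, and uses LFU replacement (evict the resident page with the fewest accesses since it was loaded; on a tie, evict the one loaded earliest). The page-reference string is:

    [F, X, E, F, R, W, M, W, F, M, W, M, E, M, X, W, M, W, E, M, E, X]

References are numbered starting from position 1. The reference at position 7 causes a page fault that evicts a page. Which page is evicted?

pos 1: F → miss, frames [F]
pos 2: X → miss, frames [F, X]
pos 3: E → miss, frames [F, X, E]
pos 4: F → hit
pos 5: R → miss, frames [F, X, E, R]
pos 6: W → miss, frames [F, X, E, R, W]
pos 7: M → miss, evict X, frames [F, E, R, W, M]
At position 7, page X is evicted.

X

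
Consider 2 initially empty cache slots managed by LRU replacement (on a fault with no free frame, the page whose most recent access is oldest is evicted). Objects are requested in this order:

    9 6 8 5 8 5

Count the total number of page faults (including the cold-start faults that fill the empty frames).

4

9: fault, frames {9}
6: fault, frames {9,6}
8: fault, evict 9, frames {6,8}
5: fault, evict 6, frames {8,5}
8: hit
5: hit
Page faults: 4.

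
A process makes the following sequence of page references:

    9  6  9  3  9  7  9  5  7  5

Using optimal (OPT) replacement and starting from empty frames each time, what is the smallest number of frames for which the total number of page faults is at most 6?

f=1: 10 faults
f=2: 5 faults
f=3: 5 faults
f=4: 5 faults
f=5: 5 faults
Smallest f with faults ≤ 6 is 2.

2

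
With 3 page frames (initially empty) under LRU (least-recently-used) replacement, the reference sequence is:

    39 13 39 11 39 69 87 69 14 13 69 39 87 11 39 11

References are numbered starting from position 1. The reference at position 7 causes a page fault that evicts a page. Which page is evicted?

pos 1: 39 -> fault, frames {39}
pos 2: 13 -> fault, frames {39,13}
pos 3: 39 -> hit
pos 4: 11 -> fault, frames {13,39,11}
pos 5: 39 -> hit
pos 6: 69 -> fault, evict 13, frames {11,39,69}
pos 7: 87 -> fault, evict 11, frames {39,69,87}
At position 7, page 11 is evicted.

11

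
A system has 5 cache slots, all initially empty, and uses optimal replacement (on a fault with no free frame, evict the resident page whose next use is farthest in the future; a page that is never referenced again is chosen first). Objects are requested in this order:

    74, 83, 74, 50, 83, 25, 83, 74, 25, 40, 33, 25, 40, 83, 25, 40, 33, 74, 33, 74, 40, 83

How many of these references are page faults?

74 → miss, frames {74}
83 → miss, frames {74,83}
74 → hit
50 → miss, frames {74,83,50}
83 → hit
25 → miss, frames {74,83,50,25}
83 → hit
74 → hit
25 → hit
40 → miss, frames {74,83,50,25,40}
33 → miss, evict 50, frames {74,83,25,40,33}
25 → hit
40 → hit
83 → hit
25 → hit
40 → hit
33 → hit
74 → hit
33 → hit
74 → hit
40 → hit
83 → hit
Page faults: 6.

6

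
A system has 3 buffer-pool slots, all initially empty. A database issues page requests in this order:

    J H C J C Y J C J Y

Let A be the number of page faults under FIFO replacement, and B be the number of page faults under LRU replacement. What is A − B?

Under FIFO: F F F . . F F . . . → 5 faults.
Under LRU: F F F . . F . . . . → 4 faults.
A − B = 5 − 4 = 1.

1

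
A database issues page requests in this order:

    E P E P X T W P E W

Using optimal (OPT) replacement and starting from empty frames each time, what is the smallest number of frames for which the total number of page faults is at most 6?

2

f=1: 10 faults
f=2: 6 faults
f=3: 5 faults
f=4: 5 faults
f=5: 5 faults
Smallest f with faults ≤ 6 is 2.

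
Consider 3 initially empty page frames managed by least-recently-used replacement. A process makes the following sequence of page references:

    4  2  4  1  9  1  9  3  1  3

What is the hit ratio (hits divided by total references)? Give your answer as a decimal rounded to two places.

0.50

4 → fault, frames (4)
2 → fault, frames (4 2)
4 → hit
1 → fault, frames (2 4 1)
9 → fault, evict 2, frames (4 1 9)
1 → hit
9 → hit
3 → fault, evict 4, frames (1 9 3)
1 → hit
3 → hit
Hits: 5 of 10 references → 5/10 = 0.5000.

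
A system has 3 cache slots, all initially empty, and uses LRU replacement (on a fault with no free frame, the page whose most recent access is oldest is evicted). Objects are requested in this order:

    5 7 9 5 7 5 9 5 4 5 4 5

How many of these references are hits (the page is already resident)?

5 → miss, frames [5]
7 → miss, frames [5, 7]
9 → miss, frames [5, 7, 9]
5 → hit
7 → hit
5 → hit
9 → hit
5 → hit
4 → miss, evict 7, frames [9, 5, 4]
5 → hit
4 → hit
5 → hit
Hits: 8.

8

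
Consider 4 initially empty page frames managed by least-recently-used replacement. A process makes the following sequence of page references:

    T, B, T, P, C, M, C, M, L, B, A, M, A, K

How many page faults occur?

T → fault, frames {T}
B → fault, frames {T,B}
T → hit
P → fault, frames {B,T,P}
C → fault, frames {B,T,P,C}
M → fault, evict B, frames {T,P,C,M}
C → hit
M → hit
L → fault, evict T, frames {P,C,M,L}
B → fault, evict P, frames {C,M,L,B}
A → fault, evict C, frames {M,L,B,A}
M → hit
A → hit
K → fault, evict L, frames {B,M,A,K}
Page faults: 9.

9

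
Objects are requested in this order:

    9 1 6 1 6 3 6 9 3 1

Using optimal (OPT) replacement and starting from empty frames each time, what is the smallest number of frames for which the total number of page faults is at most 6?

2

f=1: 10 faults
f=2: 6 faults
f=3: 5 faults
f=4: 4 faults
Smallest f with faults ≤ 6 is 2.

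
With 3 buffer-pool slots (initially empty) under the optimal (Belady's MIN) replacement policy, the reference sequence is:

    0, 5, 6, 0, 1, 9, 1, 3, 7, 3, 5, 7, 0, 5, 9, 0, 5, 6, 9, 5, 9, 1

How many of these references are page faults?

0 -> fault, frames [0]
5 -> fault, frames [0, 5]
6 -> fault, frames [0, 5, 6]
0 -> hit
1 -> fault, evict 6, frames [0, 5, 1]
9 -> fault, evict 0, frames [5, 1, 9]
1 -> hit
3 -> fault, evict 1, frames [5, 9, 3]
7 -> fault, evict 9, frames [5, 3, 7]
3 -> hit
5 -> hit
7 -> hit
0 -> fault, evict 7, frames [5, 3, 0]
5 -> hit
9 -> fault, evict 3, frames [5, 0, 9]
0 -> hit
5 -> hit
6 -> fault, evict 0, frames [5, 9, 6]
9 -> hit
5 -> hit
9 -> hit
1 -> fault, evict 6, frames [5, 9, 1]
Page faults: 11.

11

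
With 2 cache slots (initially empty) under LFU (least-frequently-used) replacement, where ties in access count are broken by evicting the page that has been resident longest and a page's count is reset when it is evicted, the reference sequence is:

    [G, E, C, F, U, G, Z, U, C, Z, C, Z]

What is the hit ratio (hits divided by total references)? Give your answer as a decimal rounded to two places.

G → fault, frames {G}
E → fault, frames {G,E}
C → fault, evict G, frames {E,C}
F → fault, evict E, frames {C,F}
U → fault, evict C, frames {F,U}
G → fault, evict F, frames {U,G}
Z → fault, evict U, frames {G,Z}
U → fault, evict G, frames {Z,U}
C → fault, evict Z, frames {U,C}
Z → fault, evict U, frames {C,Z}
C → hit
Z → hit
Hits: 2 of 12 references → 2/12 = 0.1667.

0.17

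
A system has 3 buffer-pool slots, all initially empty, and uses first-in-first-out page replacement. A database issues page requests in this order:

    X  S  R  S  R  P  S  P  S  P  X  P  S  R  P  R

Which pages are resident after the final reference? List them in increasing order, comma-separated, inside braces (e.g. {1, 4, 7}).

{P, R, S}

X -> fault, frames (X)
S -> fault, frames (X S)
R -> fault, frames (X S R)
S -> hit
R -> hit
P -> fault, evict X, frames (S R P)
S -> hit
P -> hit
S -> hit
P -> hit
X -> fault, evict S, frames (R P X)
P -> hit
S -> fault, evict R, frames (P X S)
R -> fault, evict P, frames (X S R)
P -> fault, evict X, frames (S R P)
R -> hit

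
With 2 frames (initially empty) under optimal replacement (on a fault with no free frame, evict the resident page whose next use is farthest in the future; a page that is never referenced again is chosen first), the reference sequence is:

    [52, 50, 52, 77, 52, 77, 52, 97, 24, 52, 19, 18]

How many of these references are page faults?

7

52: fault, frames {52}
50: fault, frames {52,50}
52: hit
77: fault, evict 50, frames {52,77}
52: hit
77: hit
52: hit
97: fault, evict 77, frames {52,97}
24: fault, evict 97, frames {52,24}
52: hit
19: fault, evict 24, frames {52,19}
18: fault, evict 19, frames {52,18}
Page faults: 7.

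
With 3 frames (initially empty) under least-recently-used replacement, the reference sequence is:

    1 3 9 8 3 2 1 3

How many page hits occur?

2

1: miss, frames (1)
3: miss, frames (1 3)
9: miss, frames (1 3 9)
8: miss, evict 1, frames (3 9 8)
3: hit
2: miss, evict 9, frames (8 3 2)
1: miss, evict 8, frames (3 2 1)
3: hit
Hits: 2.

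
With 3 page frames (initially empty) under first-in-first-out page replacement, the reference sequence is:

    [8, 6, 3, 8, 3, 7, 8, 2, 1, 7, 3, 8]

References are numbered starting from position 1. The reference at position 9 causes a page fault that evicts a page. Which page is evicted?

7

pos 1: 8 -> miss, frames (8)
pos 2: 6 -> miss, frames (8 6)
pos 3: 3 -> miss, frames (8 6 3)
pos 4: 8 -> hit
pos 5: 3 -> hit
pos 6: 7 -> miss, evict 8, frames (6 3 7)
pos 7: 8 -> miss, evict 6, frames (3 7 8)
pos 8: 2 -> miss, evict 3, frames (7 8 2)
pos 9: 1 -> miss, evict 7, frames (8 2 1)
At position 9, page 7 is evicted.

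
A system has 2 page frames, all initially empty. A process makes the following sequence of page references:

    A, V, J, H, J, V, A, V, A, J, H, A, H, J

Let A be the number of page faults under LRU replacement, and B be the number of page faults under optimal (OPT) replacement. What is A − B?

Under LRU: F F F F . F F . . F F F . F → 10 faults.
Under OPT: F F F F . F F . . F F . . F → 9 faults.
A − B = 10 − 9 = 1.

1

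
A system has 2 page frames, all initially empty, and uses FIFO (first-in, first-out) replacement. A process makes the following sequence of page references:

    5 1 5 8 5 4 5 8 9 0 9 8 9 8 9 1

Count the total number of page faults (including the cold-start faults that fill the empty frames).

5 → miss, frames (5)
1 → miss, frames (5 1)
5 → hit
8 → miss, evict 5, frames (1 8)
5 → miss, evict 1, frames (8 5)
4 → miss, evict 8, frames (5 4)
5 → hit
8 → miss, evict 5, frames (4 8)
9 → miss, evict 4, frames (8 9)
0 → miss, evict 8, frames (9 0)
9 → hit
8 → miss, evict 9, frames (0 8)
9 → miss, evict 0, frames (8 9)
8 → hit
9 → hit
1 → miss, evict 8, frames (9 1)
Page faults: 11.

11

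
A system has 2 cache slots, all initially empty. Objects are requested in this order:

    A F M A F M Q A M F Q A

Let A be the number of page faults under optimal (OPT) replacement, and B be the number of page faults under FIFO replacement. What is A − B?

Under OPT: F F F . F . F F . F F . → 8 faults.
Under FIFO: F F F F F F F F F F F F → 12 faults.
A − B = 8 − 12 = -4.

-4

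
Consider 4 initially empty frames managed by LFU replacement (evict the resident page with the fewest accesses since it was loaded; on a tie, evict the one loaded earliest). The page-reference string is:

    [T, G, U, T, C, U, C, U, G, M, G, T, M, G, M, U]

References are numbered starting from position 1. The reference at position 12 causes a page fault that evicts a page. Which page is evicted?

pos 1: T: fault, frames (T)
pos 2: G: fault, frames (T G)
pos 3: U: fault, frames (T G U)
pos 4: T: hit
pos 5: C: fault, frames (T G U C)
pos 6: U: hit
pos 7: C: hit
pos 8: U: hit
pos 9: G: hit
pos 10: M: fault, evict T, frames (G U C M)
pos 11: G: hit
pos 12: T: fault, evict M, frames (G U C T)
At position 12, page M is evicted.

M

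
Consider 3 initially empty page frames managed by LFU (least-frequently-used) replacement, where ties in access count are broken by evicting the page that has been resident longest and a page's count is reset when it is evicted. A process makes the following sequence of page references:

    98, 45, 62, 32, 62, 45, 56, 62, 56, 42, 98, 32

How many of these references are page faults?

98: miss, frames (98)
45: miss, frames (98 45)
62: miss, frames (98 45 62)
32: miss, evict 98, frames (45 62 32)
62: hit
45: hit
56: miss, evict 32, frames (45 62 56)
62: hit
56: hit
42: miss, evict 45, frames (62 56 42)
98: miss, evict 42, frames (62 56 98)
32: miss, evict 98, frames (62 56 32)
Page faults: 8.

8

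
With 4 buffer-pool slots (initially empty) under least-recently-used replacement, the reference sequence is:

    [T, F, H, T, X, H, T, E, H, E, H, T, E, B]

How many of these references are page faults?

6

T: miss, frames [T]
F: miss, frames [T, F]
H: miss, frames [T, F, H]
T: hit
X: miss, frames [F, H, T, X]
H: hit
T: hit
E: miss, evict F, frames [X, H, T, E]
H: hit
E: hit
H: hit
T: hit
E: hit
B: miss, evict X, frames [H, T, E, B]
Page faults: 6.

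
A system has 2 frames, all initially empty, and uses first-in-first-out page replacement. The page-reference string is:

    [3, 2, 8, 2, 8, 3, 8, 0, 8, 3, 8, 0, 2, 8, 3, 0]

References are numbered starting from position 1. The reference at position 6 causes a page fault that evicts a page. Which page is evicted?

pos 1: 3 -> miss, frames {3}
pos 2: 2 -> miss, frames {3,2}
pos 3: 8 -> miss, evict 3, frames {2,8}
pos 4: 2 -> hit
pos 5: 8 -> hit
pos 6: 3 -> miss, evict 2, frames {8,3}
At position 6, page 2 is evicted.

2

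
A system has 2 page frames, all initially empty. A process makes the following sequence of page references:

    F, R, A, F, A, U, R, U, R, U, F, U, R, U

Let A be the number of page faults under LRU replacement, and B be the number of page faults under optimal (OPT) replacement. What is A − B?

Under LRU: F F F F . F F . . . F . F . → 8 faults.
Under OPT: F F F . . F F . . . F . F . → 7 faults.
A − B = 8 − 7 = 1.

1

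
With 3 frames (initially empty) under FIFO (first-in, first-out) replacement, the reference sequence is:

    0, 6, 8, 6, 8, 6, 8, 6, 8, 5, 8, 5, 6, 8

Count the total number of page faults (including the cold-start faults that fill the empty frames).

4

0 -> miss, frames [0]
6 -> miss, frames [0, 6]
8 -> miss, frames [0, 6, 8]
6 -> hit
8 -> hit
6 -> hit
8 -> hit
6 -> hit
8 -> hit
5 -> miss, evict 0, frames [6, 8, 5]
8 -> hit
5 -> hit
6 -> hit
8 -> hit
Page faults: 4.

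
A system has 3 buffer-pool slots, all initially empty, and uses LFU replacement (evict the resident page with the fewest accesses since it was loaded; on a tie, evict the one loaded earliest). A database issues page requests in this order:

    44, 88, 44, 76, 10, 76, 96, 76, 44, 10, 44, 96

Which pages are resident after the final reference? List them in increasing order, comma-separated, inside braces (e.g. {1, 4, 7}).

{44, 76, 96}

44 → fault, frames {44}
88 → fault, frames {44,88}
44 → hit
76 → fault, frames {44,88,76}
10 → fault, evict 88, frames {44,76,10}
76 → hit
96 → fault, evict 10, frames {44,76,96}
76 → hit
44 → hit
10 → fault, evict 96, frames {44,76,10}
44 → hit
96 → fault, evict 10, frames {44,76,96}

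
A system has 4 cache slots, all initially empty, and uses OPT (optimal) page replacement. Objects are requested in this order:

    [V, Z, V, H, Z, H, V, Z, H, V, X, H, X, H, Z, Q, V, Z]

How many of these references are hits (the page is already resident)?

V: fault, frames {V}
Z: fault, frames {V,Z}
V: hit
H: fault, frames {V,Z,H}
Z: hit
H: hit
V: hit
Z: hit
H: hit
V: hit
X: fault, frames {V,Z,H,X}
H: hit
X: hit
H: hit
Z: hit
Q: fault, evict X, frames {V,Z,H,Q}
V: hit
Z: hit
Hits: 13.

13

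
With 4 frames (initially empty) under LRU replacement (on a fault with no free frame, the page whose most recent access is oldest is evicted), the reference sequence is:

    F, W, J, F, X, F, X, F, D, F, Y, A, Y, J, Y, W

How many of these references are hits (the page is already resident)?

7

F → fault, frames [F]
W → fault, frames [F, W]
J → fault, frames [F, W, J]
F → hit
X → fault, frames [W, J, F, X]
F → hit
X → hit
F → hit
D → fault, evict W, frames [J, X, F, D]
F → hit
Y → fault, evict J, frames [X, D, F, Y]
A → fault, evict X, frames [D, F, Y, A]
Y → hit
J → fault, evict D, frames [F, A, Y, J]
Y → hit
W → fault, evict F, frames [A, J, Y, W]
Hits: 7.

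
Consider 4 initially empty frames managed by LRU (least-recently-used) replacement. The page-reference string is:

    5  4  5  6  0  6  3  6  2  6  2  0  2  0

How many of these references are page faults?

5 -> fault, frames (5)
4 -> fault, frames (5 4)
5 -> hit
6 -> fault, frames (4 5 6)
0 -> fault, frames (4 5 6 0)
6 -> hit
3 -> fault, evict 4, frames (5 0 6 3)
6 -> hit
2 -> fault, evict 5, frames (0 3 6 2)
6 -> hit
2 -> hit
0 -> hit
2 -> hit
0 -> hit
Page faults: 6.

6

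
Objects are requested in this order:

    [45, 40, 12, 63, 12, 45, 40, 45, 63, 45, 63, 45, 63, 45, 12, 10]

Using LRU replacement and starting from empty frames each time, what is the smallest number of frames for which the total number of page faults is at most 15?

2

f=1: 16 faults
f=2: 9 faults
f=3: 9 faults
f=4: 5 faults
f=5: 5 faults
Smallest f with faults ≤ 15 is 2.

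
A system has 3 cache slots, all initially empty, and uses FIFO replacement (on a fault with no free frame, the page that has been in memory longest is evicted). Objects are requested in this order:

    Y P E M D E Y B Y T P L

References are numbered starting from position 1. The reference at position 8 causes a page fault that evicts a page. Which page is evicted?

M

pos 1: Y: fault, frames (Y)
pos 2: P: fault, frames (Y P)
pos 3: E: fault, frames (Y P E)
pos 4: M: fault, evict Y, frames (P E M)
pos 5: D: fault, evict P, frames (E M D)
pos 6: E: hit
pos 7: Y: fault, evict E, frames (M D Y)
pos 8: B: fault, evict M, frames (D Y B)
At position 8, page M is evicted.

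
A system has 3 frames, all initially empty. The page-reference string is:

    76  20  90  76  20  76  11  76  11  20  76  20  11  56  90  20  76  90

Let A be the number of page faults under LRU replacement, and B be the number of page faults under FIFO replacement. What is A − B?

Under LRU: F F F . . . F . . . . . . F F F F . → 8 faults.
Under FIFO: F F F . . . F F . F . . . F F . F . → 9 faults.
A − B = 8 − 9 = -1.

-1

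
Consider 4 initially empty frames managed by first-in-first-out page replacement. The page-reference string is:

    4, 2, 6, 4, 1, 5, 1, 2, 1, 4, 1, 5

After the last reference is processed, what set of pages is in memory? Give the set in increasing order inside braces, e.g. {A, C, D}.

{1, 4, 5, 6}

4 -> fault, frames [4]
2 -> fault, frames [4, 2]
6 -> fault, frames [4, 2, 6]
4 -> hit
1 -> fault, frames [4, 2, 6, 1]
5 -> fault, evict 4, frames [2, 6, 1, 5]
1 -> hit
2 -> hit
1 -> hit
4 -> fault, evict 2, frames [6, 1, 5, 4]
1 -> hit
5 -> hit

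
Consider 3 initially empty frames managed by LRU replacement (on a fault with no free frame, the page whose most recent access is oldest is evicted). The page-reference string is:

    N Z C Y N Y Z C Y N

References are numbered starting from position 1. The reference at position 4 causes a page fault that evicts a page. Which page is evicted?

N

pos 1: N → fault, frames {N}
pos 2: Z → fault, frames {N,Z}
pos 3: C → fault, frames {N,Z,C}
pos 4: Y → fault, evict N, frames {Z,C,Y}
At position 4, page N is evicted.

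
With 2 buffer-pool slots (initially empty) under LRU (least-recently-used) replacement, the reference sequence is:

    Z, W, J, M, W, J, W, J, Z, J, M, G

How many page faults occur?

9

Z -> miss, frames {Z}
W -> miss, frames {Z,W}
J -> miss, evict Z, frames {W,J}
M -> miss, evict W, frames {J,M}
W -> miss, evict J, frames {M,W}
J -> miss, evict M, frames {W,J}
W -> hit
J -> hit
Z -> miss, evict W, frames {J,Z}
J -> hit
M -> miss, evict Z, frames {J,M}
G -> miss, evict J, frames {M,G}
Page faults: 9.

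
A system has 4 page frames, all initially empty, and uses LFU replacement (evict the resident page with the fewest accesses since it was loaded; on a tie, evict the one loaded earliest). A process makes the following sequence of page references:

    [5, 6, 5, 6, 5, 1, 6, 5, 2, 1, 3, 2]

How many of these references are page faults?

6

5: fault, frames [5]
6: fault, frames [5, 6]
5: hit
6: hit
5: hit
1: fault, frames [5, 6, 1]
6: hit
5: hit
2: fault, frames [5, 6, 1, 2]
1: hit
3: fault, evict 2, frames [5, 6, 1, 3]
2: fault, evict 3, frames [5, 6, 1, 2]
Page faults: 6.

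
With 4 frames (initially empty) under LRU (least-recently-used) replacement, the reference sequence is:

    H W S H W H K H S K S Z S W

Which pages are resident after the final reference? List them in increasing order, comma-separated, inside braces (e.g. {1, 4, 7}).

H: fault, frames {H}
W: fault, frames {H,W}
S: fault, frames {H,W,S}
H: hit
W: hit
H: hit
K: fault, frames {S,W,H,K}
H: hit
S: hit
K: hit
S: hit
Z: fault, evict W, frames {H,K,S,Z}
S: hit
W: fault, evict H, frames {K,Z,S,W}

{K, S, W, Z}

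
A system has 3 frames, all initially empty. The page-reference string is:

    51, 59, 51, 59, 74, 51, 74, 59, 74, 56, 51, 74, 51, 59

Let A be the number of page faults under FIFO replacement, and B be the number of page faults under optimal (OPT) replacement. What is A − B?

Under FIFO: F F . . F . . . . F F . . F → 6 faults.
Under OPT: F F . . F . . . . F . . . F → 5 faults.
A − B = 6 − 5 = 1.

1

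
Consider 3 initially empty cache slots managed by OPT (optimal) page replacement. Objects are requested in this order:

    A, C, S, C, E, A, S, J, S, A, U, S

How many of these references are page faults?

6

A -> miss, frames (A)
C -> miss, frames (A C)
S -> miss, frames (A C S)
C -> hit
E -> miss, evict C, frames (A S E)
A -> hit
S -> hit
J -> miss, evict E, frames (A S J)
S -> hit
A -> hit
U -> miss, evict J, frames (A S U)
S -> hit
Page faults: 6.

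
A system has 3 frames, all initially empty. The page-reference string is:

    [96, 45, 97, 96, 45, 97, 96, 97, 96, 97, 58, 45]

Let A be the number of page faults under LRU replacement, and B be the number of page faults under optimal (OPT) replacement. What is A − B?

Under LRU: F F F . . . . . . . F F → 5 faults.
Under OPT: F F F . . . . . . . F . → 4 faults.
A − B = 5 − 4 = 1.

1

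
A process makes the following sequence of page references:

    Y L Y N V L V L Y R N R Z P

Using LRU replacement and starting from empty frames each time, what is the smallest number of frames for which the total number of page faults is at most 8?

f=1: 14 faults
f=2: 10 faults
f=3: 10 faults
f=4: 8 faults
f=5: 7 faults
f=6: 7 faults
f=7: 7 faults
Smallest f with faults ≤ 8 is 4.

4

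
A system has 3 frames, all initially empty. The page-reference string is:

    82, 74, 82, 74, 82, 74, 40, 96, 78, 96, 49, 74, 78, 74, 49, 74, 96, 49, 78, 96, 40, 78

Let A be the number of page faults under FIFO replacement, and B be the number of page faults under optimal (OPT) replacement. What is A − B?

Under FIFO: F F . . . . F F F . F F . . . . F . F . F . → 10 faults.
Under OPT: F F . . . . F F F . F . . . . . F . . . F . → 8 faults.
A − B = 10 − 8 = 2.

2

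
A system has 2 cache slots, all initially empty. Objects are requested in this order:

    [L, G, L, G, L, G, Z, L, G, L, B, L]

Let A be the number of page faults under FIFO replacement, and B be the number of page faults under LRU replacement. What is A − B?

1

Under FIFO: F F . . . . F F F . F F → 7 faults.
Under LRU: F F . . . . F F F . F . → 6 faults.
A − B = 7 − 6 = 1.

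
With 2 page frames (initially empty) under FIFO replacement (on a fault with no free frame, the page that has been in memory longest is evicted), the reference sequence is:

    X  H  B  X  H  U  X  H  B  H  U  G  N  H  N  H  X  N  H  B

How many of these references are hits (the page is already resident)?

3

X -> fault, frames [X]
H -> fault, frames [X, H]
B -> fault, evict X, frames [H, B]
X -> fault, evict H, frames [B, X]
H -> fault, evict B, frames [X, H]
U -> fault, evict X, frames [H, U]
X -> fault, evict H, frames [U, X]
H -> fault, evict U, frames [X, H]
B -> fault, evict X, frames [H, B]
H -> hit
U -> fault, evict H, frames [B, U]
G -> fault, evict B, frames [U, G]
N -> fault, evict U, frames [G, N]
H -> fault, evict G, frames [N, H]
N -> hit
H -> hit
X -> fault, evict N, frames [H, X]
N -> fault, evict H, frames [X, N]
H -> fault, evict X, frames [N, H]
B -> fault, evict N, frames [H, B]
Hits: 3.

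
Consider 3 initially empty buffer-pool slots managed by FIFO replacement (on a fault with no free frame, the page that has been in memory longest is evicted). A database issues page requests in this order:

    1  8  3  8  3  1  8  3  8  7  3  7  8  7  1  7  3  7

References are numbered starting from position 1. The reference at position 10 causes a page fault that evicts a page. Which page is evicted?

pos 1: 1 → miss, frames [1]
pos 2: 8 → miss, frames [1, 8]
pos 3: 3 → miss, frames [1, 8, 3]
pos 4: 8 → hit
pos 5: 3 → hit
pos 6: 1 → hit
pos 7: 8 → hit
pos 8: 3 → hit
pos 9: 8 → hit
pos 10: 7 → miss, evict 1, frames [8, 3, 7]
At position 10, page 1 is evicted.

1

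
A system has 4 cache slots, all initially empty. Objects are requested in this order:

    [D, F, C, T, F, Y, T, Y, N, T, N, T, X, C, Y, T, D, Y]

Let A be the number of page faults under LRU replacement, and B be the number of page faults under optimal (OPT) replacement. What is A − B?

2

Under LRU: F F F F . F . . F . . . F F F . F . → 10 faults.
Under OPT: F F F F . F . . F . . . F . . . F . → 8 faults.
A − B = 10 − 8 = 2.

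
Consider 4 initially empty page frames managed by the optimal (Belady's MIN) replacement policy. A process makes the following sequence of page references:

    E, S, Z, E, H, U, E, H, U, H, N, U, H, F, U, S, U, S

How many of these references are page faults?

E → miss, frames [E]
S → miss, frames [E, S]
Z → miss, frames [E, S, Z]
E → hit
H → miss, frames [E, S, Z, H]
U → miss, evict Z, frames [E, S, H, U]
E → hit
H → hit
U → hit
H → hit
N → miss, evict E, frames [S, H, U, N]
U → hit
H → hit
F → miss, evict N, frames [S, H, U, F]
U → hit
S → hit
U → hit
S → hit
Page faults: 7.

7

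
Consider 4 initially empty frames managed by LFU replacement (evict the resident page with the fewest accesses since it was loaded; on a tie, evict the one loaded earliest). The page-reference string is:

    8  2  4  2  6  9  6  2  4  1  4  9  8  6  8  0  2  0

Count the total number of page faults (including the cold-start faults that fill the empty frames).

8 -> fault, frames (8)
2 -> fault, frames (8 2)
4 -> fault, frames (8 2 4)
2 -> hit
6 -> fault, frames (8 2 4 6)
9 -> fault, evict 8, frames (2 4 6 9)
6 -> hit
2 -> hit
4 -> hit
1 -> fault, evict 9, frames (2 4 6 1)
4 -> hit
9 -> fault, evict 1, frames (2 4 6 9)
8 -> fault, evict 9, frames (2 4 6 8)
6 -> hit
8 -> hit
0 -> fault, evict 8, frames (2 4 6 0)
2 -> hit
0 -> hit
Page faults: 9.

9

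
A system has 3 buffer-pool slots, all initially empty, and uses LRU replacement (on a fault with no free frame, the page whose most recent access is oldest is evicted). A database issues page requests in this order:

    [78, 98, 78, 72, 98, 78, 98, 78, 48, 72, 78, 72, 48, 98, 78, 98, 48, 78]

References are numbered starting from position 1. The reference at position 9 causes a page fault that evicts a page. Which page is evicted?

72

pos 1: 78 -> miss, frames (78)
pos 2: 98 -> miss, frames (78 98)
pos 3: 78 -> hit
pos 4: 72 -> miss, frames (98 78 72)
pos 5: 98 -> hit
pos 6: 78 -> hit
pos 7: 98 -> hit
pos 8: 78 -> hit
pos 9: 48 -> miss, evict 72, frames (98 78 48)
At position 9, page 72 is evicted.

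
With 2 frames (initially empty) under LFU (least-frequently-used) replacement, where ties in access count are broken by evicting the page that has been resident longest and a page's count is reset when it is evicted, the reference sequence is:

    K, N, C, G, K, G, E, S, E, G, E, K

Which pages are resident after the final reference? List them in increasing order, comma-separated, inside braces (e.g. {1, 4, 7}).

K: miss, frames (K)
N: miss, frames (K N)
C: miss, evict K, frames (N C)
G: miss, evict N, frames (C G)
K: miss, evict C, frames (G K)
G: hit
E: miss, evict K, frames (G E)
S: miss, evict E, frames (G S)
E: miss, evict S, frames (G E)
G: hit
E: hit
K: miss, evict E, frames (G K)

{G, K}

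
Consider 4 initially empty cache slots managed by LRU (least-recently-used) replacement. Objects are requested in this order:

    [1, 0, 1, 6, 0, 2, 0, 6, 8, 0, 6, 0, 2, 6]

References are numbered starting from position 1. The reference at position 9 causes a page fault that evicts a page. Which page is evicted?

1

pos 1: 1 -> fault, frames (1)
pos 2: 0 -> fault, frames (1 0)
pos 3: 1 -> hit
pos 4: 6 -> fault, frames (0 1 6)
pos 5: 0 -> hit
pos 6: 2 -> fault, frames (1 6 0 2)
pos 7: 0 -> hit
pos 8: 6 -> hit
pos 9: 8 -> fault, evict 1, frames (2 0 6 8)
At position 9, page 1 is evicted.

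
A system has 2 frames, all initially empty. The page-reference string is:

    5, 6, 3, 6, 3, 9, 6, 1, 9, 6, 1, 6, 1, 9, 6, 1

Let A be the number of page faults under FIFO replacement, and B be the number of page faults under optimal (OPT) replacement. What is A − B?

4

Under FIFO: F F F . . F F F F F F . . F F F → 12 faults.
Under OPT: F F F . . F . F . F . . . F . F → 8 faults.
A − B = 12 − 8 = 4.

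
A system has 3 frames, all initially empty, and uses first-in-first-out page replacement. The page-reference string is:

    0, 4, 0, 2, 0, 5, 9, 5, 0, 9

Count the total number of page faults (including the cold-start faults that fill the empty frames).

6

0: fault, frames [0]
4: fault, frames [0, 4]
0: hit
2: fault, frames [0, 4, 2]
0: hit
5: fault, evict 0, frames [4, 2, 5]
9: fault, evict 4, frames [2, 5, 9]
5: hit
0: fault, evict 2, frames [5, 9, 0]
9: hit
Page faults: 6.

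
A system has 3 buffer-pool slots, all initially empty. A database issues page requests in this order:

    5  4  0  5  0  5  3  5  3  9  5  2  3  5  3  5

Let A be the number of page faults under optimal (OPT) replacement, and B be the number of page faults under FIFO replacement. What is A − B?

-3

Under OPT: F F F . . . F . . F . F . . . . → 6 faults.
Under FIFO: F F F . . . F F . F . F F F . . → 9 faults.
A − B = 6 − 9 = -3.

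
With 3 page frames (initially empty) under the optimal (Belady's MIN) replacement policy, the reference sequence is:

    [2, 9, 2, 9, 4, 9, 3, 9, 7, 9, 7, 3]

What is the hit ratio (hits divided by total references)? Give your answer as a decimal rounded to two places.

2 → miss, frames [2]
9 → miss, frames [2, 9]
2 → hit
9 → hit
4 → miss, frames [2, 9, 4]
9 → hit
3 → miss, evict 4, frames [2, 9, 3]
9 → hit
7 → miss, evict 2, frames [9, 3, 7]
9 → hit
7 → hit
3 → hit
Hits: 7 of 12 references → 7/12 = 0.5833.

0.58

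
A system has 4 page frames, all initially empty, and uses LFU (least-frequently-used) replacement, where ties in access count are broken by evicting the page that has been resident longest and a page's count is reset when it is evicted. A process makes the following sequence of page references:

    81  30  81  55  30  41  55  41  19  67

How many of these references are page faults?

81 -> fault, frames {81}
30 -> fault, frames {81,30}
81 -> hit
55 -> fault, frames {81,30,55}
30 -> hit
41 -> fault, frames {81,30,55,41}
55 -> hit
41 -> hit
19 -> fault, evict 81, frames {30,55,41,19}
67 -> fault, evict 19, frames {30,55,41,67}
Page faults: 6.

6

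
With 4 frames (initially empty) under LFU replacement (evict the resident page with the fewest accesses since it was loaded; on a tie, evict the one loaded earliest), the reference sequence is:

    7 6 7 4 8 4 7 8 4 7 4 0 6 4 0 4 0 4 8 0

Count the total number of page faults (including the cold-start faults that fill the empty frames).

7 → miss, frames [7]
6 → miss, frames [7, 6]
7 → hit
4 → miss, frames [7, 6, 4]
8 → miss, frames [7, 6, 4, 8]
4 → hit
7 → hit
8 → hit
4 → hit
7 → hit
4 → hit
0 → miss, evict 6, frames [7, 4, 8, 0]
6 → miss, evict 0, frames [7, 4, 8, 6]
4 → hit
0 → miss, evict 6, frames [7, 4, 8, 0]
4 → hit
0 → hit
4 → hit
8 → hit
0 → hit
Page faults: 7.

7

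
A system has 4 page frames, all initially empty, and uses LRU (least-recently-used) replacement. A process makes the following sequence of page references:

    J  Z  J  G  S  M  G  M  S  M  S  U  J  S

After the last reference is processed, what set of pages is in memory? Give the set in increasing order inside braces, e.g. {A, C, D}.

J -> fault, frames (J)
Z -> fault, frames (J Z)
J -> hit
G -> fault, frames (Z J G)
S -> fault, frames (Z J G S)
M -> fault, evict Z, frames (J G S M)
G -> hit
M -> hit
S -> hit
M -> hit
S -> hit
U -> fault, evict J, frames (G M S U)
J -> fault, evict G, frames (M S U J)
S -> hit

{J, M, S, U}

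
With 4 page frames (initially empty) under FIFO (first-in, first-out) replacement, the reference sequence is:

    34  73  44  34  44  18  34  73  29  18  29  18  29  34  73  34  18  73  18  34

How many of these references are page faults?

34 -> fault, frames {34}
73 -> fault, frames {34,73}
44 -> fault, frames {34,73,44}
34 -> hit
44 -> hit
18 -> fault, frames {34,73,44,18}
34 -> hit
73 -> hit
29 -> fault, evict 34, frames {73,44,18,29}
18 -> hit
29 -> hit
18 -> hit
29 -> hit
34 -> fault, evict 73, frames {44,18,29,34}
73 -> fault, evict 44, frames {18,29,34,73}
34 -> hit
18 -> hit
73 -> hit
18 -> hit
34 -> hit
Page faults: 7.

7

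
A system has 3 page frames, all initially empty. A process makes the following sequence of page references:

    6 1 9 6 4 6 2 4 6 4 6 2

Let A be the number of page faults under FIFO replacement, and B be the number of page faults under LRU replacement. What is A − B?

1

Under FIFO: F F F . F F F . . . . . → 6 faults.
Under LRU: F F F . F . F . . . . . → 5 faults.
A − B = 6 − 5 = 1.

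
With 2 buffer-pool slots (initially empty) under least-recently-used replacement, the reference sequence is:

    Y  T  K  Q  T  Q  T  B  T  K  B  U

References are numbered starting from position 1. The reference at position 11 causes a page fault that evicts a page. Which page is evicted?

T

pos 1: Y → miss, frames [Y]
pos 2: T → miss, frames [Y, T]
pos 3: K → miss, evict Y, frames [T, K]
pos 4: Q → miss, evict T, frames [K, Q]
pos 5: T → miss, evict K, frames [Q, T]
pos 6: Q → hit
pos 7: T → hit
pos 8: B → miss, evict Q, frames [T, B]
pos 9: T → hit
pos 10: K → miss, evict B, frames [T, K]
pos 11: B → miss, evict T, frames [K, B]
At position 11, page T is evicted.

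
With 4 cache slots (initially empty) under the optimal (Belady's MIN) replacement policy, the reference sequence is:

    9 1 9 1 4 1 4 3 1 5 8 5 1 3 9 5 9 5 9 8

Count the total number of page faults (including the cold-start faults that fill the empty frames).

9: miss, frames {9}
1: miss, frames {9,1}
9: hit
1: hit
4: miss, frames {9,1,4}
1: hit
4: hit
3: miss, frames {9,1,4,3}
1: hit
5: miss, evict 4, frames {9,1,3,5}
8: miss, evict 9, frames {1,3,5,8}
5: hit
1: hit
3: hit
9: miss, evict 3, frames {1,5,8,9}
5: hit
9: hit
5: hit
9: hit
8: hit
Page faults: 7.

7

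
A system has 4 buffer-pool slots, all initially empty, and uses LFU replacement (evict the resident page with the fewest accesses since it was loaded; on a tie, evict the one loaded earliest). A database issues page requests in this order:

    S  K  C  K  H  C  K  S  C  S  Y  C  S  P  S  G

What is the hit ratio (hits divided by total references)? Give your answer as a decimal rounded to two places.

0.56

S: miss, frames [S]
K: miss, frames [S, K]
C: miss, frames [S, K, C]
K: hit
H: miss, frames [S, K, C, H]
C: hit
K: hit
S: hit
C: hit
S: hit
Y: miss, evict H, frames [S, K, C, Y]
C: hit
S: hit
P: miss, evict Y, frames [S, K, C, P]
S: hit
G: miss, evict P, frames [S, K, C, G]
Hits: 9 of 16 references → 9/16 = 0.5625.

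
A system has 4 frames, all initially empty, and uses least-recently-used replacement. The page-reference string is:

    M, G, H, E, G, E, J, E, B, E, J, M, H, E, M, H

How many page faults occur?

8

M → miss, frames {M}
G → miss, frames {M,G}
H → miss, frames {M,G,H}
E → miss, frames {M,G,H,E}
G → hit
E → hit
J → miss, evict M, frames {H,G,E,J}
E → hit
B → miss, evict H, frames {G,J,E,B}
E → hit
J → hit
M → miss, evict G, frames {B,E,J,M}
H → miss, evict B, frames {E,J,M,H}
E → hit
M → hit
H → hit
Page faults: 8.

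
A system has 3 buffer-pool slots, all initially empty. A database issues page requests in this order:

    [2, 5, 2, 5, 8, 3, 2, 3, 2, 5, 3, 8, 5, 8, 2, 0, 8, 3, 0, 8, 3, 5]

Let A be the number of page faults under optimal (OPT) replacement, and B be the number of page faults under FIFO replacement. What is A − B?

Under OPT: F F . . F F . . . . . F . . . F . F . . . F → 8 faults.
Under FIFO: F F . . F F F . . F . F . . . F . F . . . F → 10 faults.
A − B = 8 − 10 = -2.

-2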